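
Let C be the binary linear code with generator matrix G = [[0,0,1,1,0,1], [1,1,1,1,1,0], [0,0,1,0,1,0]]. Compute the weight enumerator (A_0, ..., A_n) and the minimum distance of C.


Weight distribution: A_0 = 1, A_2 = 1, A_3 = 3, A_4 = 2, A_5 = 1. Minimum distance d = 2.

Enumerate all 2^3 = 8 messages m ∈ F_2^3.
For each, compute codeword c = mG in F_2^6, then tally its weight.
  m = 000 → c = 000000, weight = 0.
  m = 100 → c = 001101, weight = 3.
  m = 010 → c = 111110, weight = 5.
  m = 110 → c = 110011, weight = 4.
  m = 001 → c = 001010, weight = 2.
  m = 101 → c = 000111, weight = 3.
  m = 011 → c = 110100, weight = 3.
  m = 111 → c = 111001, weight = 4.
Tally weights:
  weight 0: 1 codewords.
  weight 2: 1 codewords.
  weight 3: 3 codewords.
  weight 4: 2 codewords.
  weight 5: 1 codewords.
Minimum distance d = smallest w > 0 with A_w > 0 = 2.
Sanity: Σ A_w = 8 = 2^3 = 8 ✓.


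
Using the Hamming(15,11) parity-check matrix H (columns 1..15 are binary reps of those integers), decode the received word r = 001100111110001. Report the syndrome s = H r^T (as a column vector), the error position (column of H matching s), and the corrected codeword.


s = (1, 1, 1, 1)^T, error position = 15, corrected codeword c = 001100111110000

Compute s = H r^T mod 2 one row at a time:
  s_1 = 1 + 1 + 1 + 1 + 0 + 0 + 0 + 1 = 5 ≡ 1 (mod 2).
  s_2 = 1 + 0 + 0 + 1 + 0 + 0 + 0 + 1 = 3 ≡ 1 (mod 2).
  s_3 = 0 + 1 + 0 + 1 + 1 + 1 + 0 + 1 = 5 ≡ 1 (mod 2).
  s_4 = 0 + 1 + 0 + 1 + 1 + 1 + 0 + 1 = 5 ≡ 1 (mod 2).
s = (1, 1, 1, 1)^T — this equals column 15 of H (binary 1111), so error is at position 15.
Correct: flip bit 15 of r = 001100111110001 to get c = 001100111110000.


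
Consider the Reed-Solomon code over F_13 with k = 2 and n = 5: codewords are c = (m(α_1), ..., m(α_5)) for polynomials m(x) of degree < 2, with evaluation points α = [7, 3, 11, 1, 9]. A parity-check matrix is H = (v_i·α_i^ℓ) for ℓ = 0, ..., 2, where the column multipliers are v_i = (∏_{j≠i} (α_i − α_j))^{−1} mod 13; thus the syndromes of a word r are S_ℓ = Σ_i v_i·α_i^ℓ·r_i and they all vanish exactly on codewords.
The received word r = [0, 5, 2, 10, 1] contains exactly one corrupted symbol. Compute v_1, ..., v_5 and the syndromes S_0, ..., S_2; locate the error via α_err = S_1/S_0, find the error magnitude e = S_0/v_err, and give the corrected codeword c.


S = (12, 10, 4), error at position 2, error magnitude e = 7, c = [0, 11, 2, 10, 1].

Step 1: column multipliers v_i = (∏_{j≠i}(α_i − α_j))^{−1} mod 13.
  i = 1 (α = 7): (7−3)(7−11)(7−1)(7−9) = 4·(−4)·6·(−2) = 192 ≡ 10, so v_1 = 10^{−1} = 4 (mod 13).
  i = 2 (α = 3): (3−7)(3−11)(3−1)(3−9) = (−4)·(−8)·2·(−6) = −384 ≡ 6, so v_2 = 6^{−1} = 11 (mod 13).
  i = 3 (α = 11): (11−7)(11−3)(11−1)(11−9) = 4·8·10·2 = 640 ≡ 3, so v_3 = 3^{−1} = 9 (mod 13).
  i = 4 (α = 1): (1−7)(1−3)(1−11)(1−9) = (−6)·(−2)·(−10)·(−8) = 960 ≡ 11, so v_4 = 11^{−1} = 6 (mod 13).
  i = 5 (α = 9): (9−7)(9−3)(9−11)(9−1) = 2·6·(−2)·8 = −192 ≡ 3, so v_5 = 3^{−1} = 9 (mod 13).
  v = [4, 11, 9, 6, 9].
Step 2: syndromes of r = [0, 5, 2, 10, 1] (all sums mod 13).
  S_0 = Σ v_i r_i = 4·0 + 11·5 + 9·2 + 6·10 + 9·1 = 142 ≡ 12.
  S_1 = Σ v_i α_i r_i = 4·7·0 + 11·3·5 + 9·11·2 + 6·1·10 + 9·9·1 = 504 ≡ 10.
  α_i^2 mod 13 = [10, 9, 4, 1, 3].
  S_2 = Σ v_i α_i^2 r_i = 4·10·0 + 11·9·5 + 9·4·2 + 6·1·10 + 9·3·1 = 654 ≡ 4.
  S = (12, 10, 4) ≠ 0, so r is not a codeword (an error is present).
Step 3: locate the error. For a single error e at position i, S_ℓ = v_i·e·α_i^ℓ, so α_err = S_1/S_0.
  S_0^{−1} = 12^{−1} = 12 (mod 13), so α_err = 10·12 = 120 ≡ 3 = α_2. Error position i = 2.
  Consistency check: S_2/S_1 = 4·4 = 16 ≡ 3 = α_err ✓ (single-error assumption holds).
Step 4: error magnitude e = S_0/v_2 = S_0·∏_{j≠2}(α_2 − α_j) = 12·6 = 72 ≡ 7 (mod 13).
Step 5: correct position 2: c_2 = r_2 − e = 5 − 7 ≡ 11 (mod 13). Hence c = [0, 11, 2, 10, 1].
  Check: interpolating c through the α_i gives m(x) = 3 + 7·x (degree < 2) with m(α_i) = c_i for every i, so c is indeed a codeword.


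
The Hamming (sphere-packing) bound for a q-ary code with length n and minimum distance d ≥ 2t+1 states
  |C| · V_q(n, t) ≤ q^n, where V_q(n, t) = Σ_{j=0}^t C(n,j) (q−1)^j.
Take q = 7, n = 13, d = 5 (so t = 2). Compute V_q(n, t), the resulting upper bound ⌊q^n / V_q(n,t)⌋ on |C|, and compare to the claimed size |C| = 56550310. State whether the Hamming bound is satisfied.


V_q(n, t) = 2887, q^n = 96889010407, Hamming bound = 33560446, |C| = 56550310 > bound (violated).

Step 1: Compute V_q(n, t) = Σ_{j=0}^2 C(n, j) (q−1)^j.
  j = 0: C(13,0)·(6)^0 = 1·1 = 1.
  j = 1: C(13,1)·(6)^1 = 13·6 = 78.
  j = 2: C(13,2)·(6)^2 = 78·36 = 2808.
  V_q(n, t) = 1 + 78 + 2808 = 2887.
Step 2: q^n = 7^13 = 96889010407.
Step 3: Hamming bound ⌊q^n / V_q(n,t)⌋ = ⌊96889010407/2887⌋ = 33560446.
Step 4: Compare |C| = 56550310 to 33560446: violated.
The claimed |C| lies above the Hamming bound, so no 7-ary code of length 13 with d ≥ 5 can have 56550310 codewords.


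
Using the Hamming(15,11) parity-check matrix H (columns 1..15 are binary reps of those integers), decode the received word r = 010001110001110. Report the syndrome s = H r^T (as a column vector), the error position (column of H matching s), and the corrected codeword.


s = (0, 1, 0, 0)^T, error position = 4, corrected codeword c = 010101110001110

Compute s = H r^T mod 2 one row at a time:
  s_1 = 1 + 0 + 0 + 0 + 1 + 1 + 1 + 0 = 4 ≡ 0 (mod 2).
  s_2 = 0 + 0 + 1 + 1 + 1 + 1 + 1 + 0 = 5 ≡ 1 (mod 2).
  s_3 = 1 + 0 + 1 + 1 + 0 + 0 + 1 + 0 = 4 ≡ 0 (mod 2).
  s_4 = 0 + 0 + 0 + 1 + 0 + 0 + 1 + 0 = 2 ≡ 0 (mod 2).
s = (0, 1, 0, 0)^T — this equals column 4 of H (binary 0100), so error is at position 4.
Correct: flip bit 4 of r = 010001110001110 to get c = 010101110001110.


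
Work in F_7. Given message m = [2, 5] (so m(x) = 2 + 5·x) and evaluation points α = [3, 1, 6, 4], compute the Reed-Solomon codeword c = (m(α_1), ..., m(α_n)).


c = [3, 0, 4, 1]

Message polynomial: m(x) = 2 + 5·x (mod 7).
For each evaluation point α_i, compute m(α_i) mod 7:
  α_1 = 3: Horner steps 5 → 3, so m(3) = 3.
  α_2 = 1: Horner steps 5 → 0, so m(1) = 0.
  α_3 = 6: Horner steps 5 → 4, so m(6) = 4.
  α_4 = 4: Horner steps 5 → 1, so m(4) = 1.
Codeword c = [3, 0, 4, 1] ∈ F_7^4.


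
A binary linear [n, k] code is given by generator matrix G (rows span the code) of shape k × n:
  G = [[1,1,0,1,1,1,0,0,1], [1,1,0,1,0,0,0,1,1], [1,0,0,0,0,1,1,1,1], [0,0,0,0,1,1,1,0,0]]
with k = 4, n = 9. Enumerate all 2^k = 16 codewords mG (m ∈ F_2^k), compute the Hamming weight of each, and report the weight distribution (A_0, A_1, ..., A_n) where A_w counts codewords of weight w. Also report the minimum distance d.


Weight distribution: A_0 = 1, A_2 = 1, A_3 = 4, A_4 = 4, A_5 = 4, A_6 = 1, A_8 = 1. Minimum distance d = 2.

Enumerate all 2^4 = 16 messages m ∈ F_2^4.
For each, compute codeword c = mG in F_2^9, then tally its weight.
  m = 0000 → c = 000000000, weight = 0.
  m = 1000 → c = 110111001, weight = 6.
  m = 0100 → c = 110100011, weight = 5.
  m = 1100 → c = 000011010, weight = 3.
  m = 0010 → c = 100001111, weight = 5.
  m = 1010 → c = 010110110, weight = 5.
  m = 0110 → c = 010101100, weight = 4.
  m = 1110 → c = 100010101, weight = 4.
  m = 0001 → c = 000011100, weight = 3.
  m = 1001 → c = 110100101, weight = 5.
  m = 0101 → c = 110111111, weight = 8.
  m = 1101 → c = 000000110, weight = 2.
  m = 0011 → c = 100010011, weight = 4.
  m = 1011 → c = 010101010, weight = 4.
  m = 0111 → c = 010110000, weight = 3.
  m = 1111 → c = 100001001, weight = 3.
Tally weights:
  weight 0: 1 codewords.
  weight 2: 1 codewords.
  weight 3: 4 codewords.
  weight 4: 4 codewords.
  weight 5: 4 codewords.
  weight 6: 1 codewords.
  weight 8: 1 codewords.
Minimum distance d = smallest w > 0 with A_w > 0 = 2.
Sanity: Σ A_w = 16 = 2^4 = 16 ✓.


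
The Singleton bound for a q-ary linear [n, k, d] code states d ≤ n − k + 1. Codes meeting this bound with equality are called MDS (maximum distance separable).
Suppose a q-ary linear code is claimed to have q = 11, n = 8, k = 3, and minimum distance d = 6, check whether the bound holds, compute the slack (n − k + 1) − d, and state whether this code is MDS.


Singleton RHS = n − k + 1 = 6, slack = 0, bound satisfied, MDS.

Singleton bound: d ≤ n − k + 1.
Here n = 8, k = 3, so n − k + 1 = 6.
Given d = 6, check d ≤ 6: YES.
Slack = (n − k + 1) − d = 0.
The code is MDS (slack = 0).
Description: the claimed parameters are [8, 3, 6]_11; such a code would be MDS (meets Singleton bound).


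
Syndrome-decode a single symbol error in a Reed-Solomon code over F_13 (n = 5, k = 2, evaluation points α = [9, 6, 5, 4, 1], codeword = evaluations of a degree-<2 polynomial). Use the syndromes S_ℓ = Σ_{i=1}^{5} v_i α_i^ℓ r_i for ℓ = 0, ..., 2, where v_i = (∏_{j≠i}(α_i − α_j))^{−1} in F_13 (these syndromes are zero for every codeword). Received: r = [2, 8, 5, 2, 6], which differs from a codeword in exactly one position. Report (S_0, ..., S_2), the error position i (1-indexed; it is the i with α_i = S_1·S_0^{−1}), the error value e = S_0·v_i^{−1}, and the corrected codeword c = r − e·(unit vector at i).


S = (2, 5, 6), error at position 1, error magnitude e = 11, c = [4, 8, 5, 2, 6].

Step 1: column multipliers v_i = (∏_{j≠i}(α_i − α_j))^{−1} mod 13.
  i = 1 (α = 9): (9−6)(9−5)(9−4)(9−1) = 3·4·5·8 = 480 ≡ 12, so v_1 = 12^{−1} = 12 (mod 13).
  i = 2 (α = 6): (6−9)(6−5)(6−4)(6−1) = (−3)·1·2·5 = −30 ≡ 9, so v_2 = 9^{−1} = 3 (mod 13).
  i = 3 (α = 5): (5−9)(5−6)(5−4)(5−1) = (−4)·(−1)·1·4 = 16 ≡ 3, so v_3 = 3^{−1} = 9 (mod 13).
  i = 4 (α = 4): (4−9)(4−6)(4−5)(4−1) = (−5)·(−2)·(−1)·3 = −30 ≡ 9, so v_4 = 9^{−1} = 3 (mod 13).
  i = 5 (α = 1): (1−9)(1−6)(1−5)(1−4) = (−8)·(−5)·(−4)·(−3) = 480 ≡ 12, so v_5 = 12^{−1} = 12 (mod 13).
  v = [12, 3, 9, 3, 12].
Step 2: syndromes of r = [2, 8, 5, 2, 6] (all sums mod 13).
  S_0 = Σ v_i r_i = 12·2 + 3·8 + 9·5 + 3·2 + 12·6 = 171 ≡ 2.
  S_1 = Σ v_i α_i r_i = 12·9·2 + 3·6·8 + 9·5·5 + 3·4·2 + 12·1·6 = 681 ≡ 5.
  α_i^2 mod 13 = [3, 10, 12, 3, 1].
  S_2 = Σ v_i α_i^2 r_i = 12·3·2 + 3·10·8 + 9·12·5 + 3·3·2 + 12·1·6 = 942 ≡ 6.
  S = (2, 5, 6) ≠ 0, so r is not a codeword (an error is present).
Step 3: locate the error. For a single error e at position i, S_ℓ = v_i·e·α_i^ℓ, so α_err = S_1/S_0.
  S_0^{−1} = 2^{−1} = 7 (mod 13), so α_err = 5·7 = 35 ≡ 9 = α_1. Error position i = 1.
  Consistency check: S_2/S_1 = 6·8 = 48 ≡ 9 = α_err ✓ (single-error assumption holds).
Step 4: error magnitude e = S_0/v_1 = S_0·∏_{j≠1}(α_1 − α_j) = 2·12 = 24 ≡ 11 (mod 13).
Step 5: correct position 1: c_1 = r_1 − e = 2 − 11 ≡ 4 (mod 13). Hence c = [4, 8, 5, 2, 6].
  Check: interpolating c through the α_i gives m(x) = 3 + 3·x (degree < 2) with m(α_i) = c_i for every i, so c is indeed a codeword.


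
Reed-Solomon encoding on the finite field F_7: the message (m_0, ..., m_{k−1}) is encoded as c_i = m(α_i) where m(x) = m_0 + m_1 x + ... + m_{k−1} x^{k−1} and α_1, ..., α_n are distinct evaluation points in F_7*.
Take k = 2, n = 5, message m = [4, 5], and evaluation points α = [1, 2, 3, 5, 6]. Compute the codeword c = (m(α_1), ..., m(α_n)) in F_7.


c = [2, 0, 5, 1, 6]

Message polynomial: m(x) = 4 + 5·x (mod 7).
For each evaluation point α_i, compute m(α_i) mod 7:
  α_1 = 1: Horner steps 5 → 2, so m(1) = 2.
  α_2 = 2: Horner steps 5 → 0, so m(2) = 0.
  α_3 = 3: Horner steps 5 → 5, so m(3) = 5.
  α_4 = 5: Horner steps 5 → 1, so m(5) = 1.
  α_5 = 6: Horner steps 5 → 6, so m(6) = 6.
Codeword c = [2, 0, 5, 1, 6] ∈ F_7^5.


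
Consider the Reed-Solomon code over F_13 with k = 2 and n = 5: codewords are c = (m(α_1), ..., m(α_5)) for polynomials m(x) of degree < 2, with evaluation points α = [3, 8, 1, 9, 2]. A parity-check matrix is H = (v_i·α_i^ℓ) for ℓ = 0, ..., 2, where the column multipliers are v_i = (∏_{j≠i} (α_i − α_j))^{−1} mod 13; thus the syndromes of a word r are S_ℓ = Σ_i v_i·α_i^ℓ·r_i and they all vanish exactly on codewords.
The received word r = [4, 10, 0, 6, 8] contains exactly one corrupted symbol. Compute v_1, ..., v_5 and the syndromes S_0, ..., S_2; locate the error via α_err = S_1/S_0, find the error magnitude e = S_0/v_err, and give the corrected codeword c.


S = (5, 5, 5), error at position 3, error magnitude e = 1, c = [4, 10, 12, 6, 8].

Step 1: column multipliers v_i = (∏_{j≠i}(α_i − α_j))^{−1} mod 13.
  i = 1 (α = 3): (3−8)(3−1)(3−9)(3−2) = (−5)·2·(−6)·1 = 60 ≡ 8, so v_1 = 8^{−1} = 5 (mod 13).
  i = 2 (α = 8): (8−3)(8−1)(8−9)(8−2) = 5·7·(−1)·6 = −210 ≡ 11, so v_2 = 11^{−1} = 6 (mod 13).
  i = 3 (α = 1): (1−3)(1−8)(1−9)(1−2) = (−2)·(−7)·(−8)·(−1) = 112 ≡ 8, so v_3 = 8^{−1} = 5 (mod 13).
  i = 4 (α = 9): (9−3)(9−8)(9−1)(9−2) = 6·1·8·7 = 336 ≡ 11, so v_4 = 11^{−1} = 6 (mod 13).
  i = 5 (α = 2): (2−3)(2−8)(2−1)(2−9) = (−1)·(−6)·1·(−7) = −42 ≡ 10, so v_5 = 10^{−1} = 4 (mod 13).
  v = [5, 6, 5, 6, 4].
Step 2: syndromes of r = [4, 10, 0, 6, 8] (all sums mod 13).
  S_0 = Σ v_i r_i = 5·4 + 6·10 + 5·0 + 6·6 + 4·8 = 148 ≡ 5.
  S_1 = Σ v_i α_i r_i = 5·3·4 + 6·8·10 + 5·1·0 + 6·9·6 + 4·2·8 = 928 ≡ 5.
  α_i^2 mod 13 = [9, 12, 1, 3, 4].
  S_2 = Σ v_i α_i^2 r_i = 5·9·4 + 6·12·10 + 5·1·0 + 6·3·6 + 4·4·8 = 1136 ≡ 5.
  S = (5, 5, 5) ≠ 0, so r is not a codeword (an error is present).
Step 3: locate the error. For a single error e at position i, S_ℓ = v_i·e·α_i^ℓ, so α_err = S_1/S_0.
  S_0^{−1} = 5^{−1} = 8 (mod 13), so α_err = 5·8 = 40 ≡ 1 = α_3. Error position i = 3.
  Consistency check: S_2/S_1 = 5·8 = 40 ≡ 1 = α_err ✓ (single-error assumption holds).
Step 4: error magnitude e = S_0/v_3 = S_0·∏_{j≠3}(α_3 − α_j) = 5·8 = 40 ≡ 1 (mod 13).
Step 5: correct position 3: c_3 = r_3 − e = 0 − 1 ≡ 12 (mod 13). Hence c = [4, 10, 12, 6, 8].
  Check: interpolating c through the α_i gives m(x) = 3 + 9·x (degree < 2) with m(α_i) = c_i for every i, so c is indeed a codeword.


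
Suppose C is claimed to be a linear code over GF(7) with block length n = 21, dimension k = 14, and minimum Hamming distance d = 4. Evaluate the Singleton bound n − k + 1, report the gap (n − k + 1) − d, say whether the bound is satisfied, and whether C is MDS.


Singleton RHS = n − k + 1 = 8, slack = 4, bound satisfied, not MDS.

Singleton bound: d ≤ n − k + 1.
Here n = 21, k = 14, so n − k + 1 = 8.
Given d = 4, check d ≤ 8: YES.
Slack = (n − k + 1) − d = 4.
The code is NOT MDS (slack = 4 > 0).
Description: the claimed parameters are [21, 14, 4]_7; such a code would be non-MDS.


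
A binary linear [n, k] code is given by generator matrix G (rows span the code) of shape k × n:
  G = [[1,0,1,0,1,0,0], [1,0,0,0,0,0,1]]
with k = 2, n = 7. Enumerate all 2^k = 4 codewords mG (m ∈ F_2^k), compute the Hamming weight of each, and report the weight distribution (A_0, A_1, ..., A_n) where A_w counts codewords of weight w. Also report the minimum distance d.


Weight distribution: A_0 = 1, A_2 = 1, A_3 = 2. Minimum distance d = 2.

Enumerate all 2^2 = 4 messages m ∈ F_2^2.
For each, compute codeword c = mG in F_2^7, then tally its weight.
  m = 00 → c = 0000000, weight = 0.
  m = 10 → c = 1010100, weight = 3.
  m = 01 → c = 1000001, weight = 2.
  m = 11 → c = 0010101, weight = 3.
Tally weights:
  weight 0: 1 codewords.
  weight 2: 1 codewords.
  weight 3: 2 codewords.
Minimum distance d = smallest w > 0 with A_w > 0 = 2.
Sanity: Σ A_w = 4 = 2^2 = 4 ✓.


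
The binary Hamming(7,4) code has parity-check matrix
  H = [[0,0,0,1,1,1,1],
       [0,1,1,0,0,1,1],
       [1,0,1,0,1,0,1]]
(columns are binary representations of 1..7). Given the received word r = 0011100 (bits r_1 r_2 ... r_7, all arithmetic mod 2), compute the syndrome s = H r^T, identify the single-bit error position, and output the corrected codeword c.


s = (0, 1, 0)^T, error position = 2, corrected codeword c = 0111100

Compute s = H r^T mod 2 one row at a time:
  s_1 = 1 + 1 + 0 + 0 = 2 ≡ 0 (mod 2).
  s_2 = 0 + 1 + 0 + 0 = 1 ≡ 1 (mod 2).
  s_3 = 0 + 1 + 1 + 0 = 2 ≡ 0 (mod 2).
s = (0, 1, 0)^T — this equals column 2 of H (binary 010), so error is at position 2.
Correct: flip bit 2 of r = 0011100 to get c = 0111100.


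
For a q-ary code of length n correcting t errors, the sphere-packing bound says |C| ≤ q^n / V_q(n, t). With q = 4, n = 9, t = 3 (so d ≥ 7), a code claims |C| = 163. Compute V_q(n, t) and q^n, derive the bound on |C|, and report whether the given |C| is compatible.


V_q(n, t) = 2620, q^n = 262144, Hamming bound = 100, |C| = 163 > bound (violated).

Step 1: Compute V_q(n, t) = Σ_{j=0}^3 C(n, j) (q−1)^j.
  j = 0: C(9,0)·(3)^0 = 1·1 = 1.
  j = 1: C(9,1)·(3)^1 = 9·3 = 27.
  j = 2: C(9,2)·(3)^2 = 36·9 = 324.
  j = 3: C(9,3)·(3)^3 = 84·27 = 2268.
  V_q(n, t) = 1 + 27 + 324 + 2268 = 2620.
Step 2: q^n = 4^9 = 262144.
Step 3: Hamming bound ⌊q^n / V_q(n,t)⌋ = ⌊262144/2620⌋ = 100.
Step 4: Compare |C| = 163 to 100: violated.
The claimed |C| lies above the Hamming bound, so no 4-ary code of length 9 with d ≥ 7 can have 163 codewords.


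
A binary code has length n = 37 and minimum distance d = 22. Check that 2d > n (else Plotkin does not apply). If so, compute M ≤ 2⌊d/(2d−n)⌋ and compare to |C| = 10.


Plotkin bound M ≤ 6; given |C| = 10 > bound (violated).

Check applicability: 2d = 44, n = 37.
2d − n = 7 > 0, so Plotkin applies.
Compute d/(2d−n) = 22/7 ≈ 3.1429.
⌊d/(2d−n)⌋ = 3.
Plotkin bound: M ≤ 2·3 = 6.
Given |C| = 10, check: VIOLATED.
This |C| is above the Plotkin bound, so no binary code with n = 37, d = 22 and 10 codewords exists.


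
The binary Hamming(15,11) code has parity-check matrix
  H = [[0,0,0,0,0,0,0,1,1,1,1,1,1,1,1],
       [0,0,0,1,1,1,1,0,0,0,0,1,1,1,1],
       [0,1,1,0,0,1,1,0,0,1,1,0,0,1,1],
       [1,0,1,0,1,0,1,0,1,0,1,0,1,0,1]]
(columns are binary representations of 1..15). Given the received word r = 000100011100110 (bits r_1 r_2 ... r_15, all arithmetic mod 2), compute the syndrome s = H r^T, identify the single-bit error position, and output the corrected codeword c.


s = (1, 1, 0, 0)^T, error position = 12, corrected codeword c = 000100011101110

Compute s = H r^T mod 2 one row at a time:
  s_1 = 1 + 1 + 1 + 0 + 0 + 1 + 1 + 0 = 5 ≡ 1 (mod 2).
  s_2 = 1 + 0 + 0 + 0 + 0 + 1 + 1 + 0 = 3 ≡ 1 (mod 2).
  s_3 = 0 + 0 + 0 + 0 + 1 + 0 + 1 + 0 = 2 ≡ 0 (mod 2).
  s_4 = 0 + 0 + 0 + 0 + 1 + 0 + 1 + 0 = 2 ≡ 0 (mod 2).
s = (1, 1, 0, 0)^T — this equals column 12 of H (binary 1100), so error is at position 12.
Correct: flip bit 12 of r = 000100011100110 to get c = 000100011101110.


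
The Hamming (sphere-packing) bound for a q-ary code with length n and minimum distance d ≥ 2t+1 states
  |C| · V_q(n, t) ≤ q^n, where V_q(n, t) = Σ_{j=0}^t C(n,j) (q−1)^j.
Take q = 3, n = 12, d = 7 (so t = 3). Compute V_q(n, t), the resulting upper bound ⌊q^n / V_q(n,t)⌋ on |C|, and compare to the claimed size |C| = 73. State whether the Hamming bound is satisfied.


V_q(n, t) = 2049, q^n = 531441, Hamming bound = 259, |C| = 73 ≤ bound (satisfied).

Step 1: Compute V_q(n, t) = Σ_{j=0}^3 C(n, j) (q−1)^j.
  j = 0: C(12,0)·(2)^0 = 1·1 = 1.
  j = 1: C(12,1)·(2)^1 = 12·2 = 24.
  j = 2: C(12,2)·(2)^2 = 66·4 = 264.
  j = 3: C(12,3)·(2)^3 = 220·8 = 1760.
  V_q(n, t) = 1 + 24 + 264 + 1760 = 2049.
Step 2: q^n = 3^12 = 531441.
Step 3: Hamming bound ⌊q^n / V_q(n,t)⌋ = ⌊531441/2049⌋ = 259.
Step 4: Compare |C| = 73 to 259: satisfied.
The claimed |C| lies below the Hamming bound.


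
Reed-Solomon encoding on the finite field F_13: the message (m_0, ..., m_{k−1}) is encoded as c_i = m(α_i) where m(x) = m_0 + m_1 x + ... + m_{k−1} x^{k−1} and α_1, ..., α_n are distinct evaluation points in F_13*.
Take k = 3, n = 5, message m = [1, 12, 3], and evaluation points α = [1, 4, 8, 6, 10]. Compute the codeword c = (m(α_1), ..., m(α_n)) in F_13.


c = [3, 6, 3, 12, 5]

Message polynomial: m(x) = 1 + 12·x + 3·x^2 (mod 13).
For each evaluation point α_i, compute m(α_i) mod 13:
  α_1 = 1: Horner steps 3 → 2 → 3, so m(1) = 3.
  α_2 = 4: Horner steps 3 → 11 → 6, so m(4) = 6.
  α_3 = 8: Horner steps 3 → 10 → 3, so m(8) = 3.
  α_4 = 6: Horner steps 3 → 4 → 12, so m(6) = 12.
  α_5 = 10: Horner steps 3 → 3 → 5, so m(10) = 5.
Codeword c = [3, 6, 3, 12, 5] ∈ F_13^5.


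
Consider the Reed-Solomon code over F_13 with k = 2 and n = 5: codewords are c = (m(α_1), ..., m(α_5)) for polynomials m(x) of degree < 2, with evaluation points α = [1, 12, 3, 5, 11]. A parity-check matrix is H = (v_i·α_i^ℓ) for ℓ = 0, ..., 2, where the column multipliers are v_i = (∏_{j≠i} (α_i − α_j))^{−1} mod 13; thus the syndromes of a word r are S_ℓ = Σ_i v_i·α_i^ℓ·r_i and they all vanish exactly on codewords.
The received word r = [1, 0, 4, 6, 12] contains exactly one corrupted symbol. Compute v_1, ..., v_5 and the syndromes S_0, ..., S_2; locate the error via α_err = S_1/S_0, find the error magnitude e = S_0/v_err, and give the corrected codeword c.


S = (10, 10, 10), error at position 1, error magnitude e = 12, c = [2, 0, 4, 6, 12].

Step 1: column multipliers v_i = (∏_{j≠i}(α_i − α_j))^{−1} mod 13.
  i = 1 (α = 1): (1−12)(1−3)(1−5)(1−11) = (−11)·(−2)·(−4)·(−10) = 880 ≡ 9, so v_1 = 9^{−1} = 3 (mod 13).
  i = 2 (α = 12): (12−1)(12−3)(12−5)(12−11) = 11·9·7·1 = 693 ≡ 4, so v_2 = 4^{−1} = 10 (mod 13).
  i = 3 (α = 3): (3−1)(3−12)(3−5)(3−11) = 2·(−9)·(−2)·(−8) = −288 ≡ 11, so v_3 = 11^{−1} = 6 (mod 13).
  i = 4 (α = 5): (5−1)(5−12)(5−3)(5−11) = 4·(−7)·2·(−6) = 336 ≡ 11, so v_4 = 11^{−1} = 6 (mod 13).
  i = 5 (α = 11): (11−1)(11−12)(11−3)(11−5) = 10·(−1)·8·6 = −480 ≡ 1, so v_5 = 1^{−1} = 1 (mod 13).
  v = [3, 10, 6, 6, 1].
Step 2: syndromes of r = [1, 0, 4, 6, 12] (all sums mod 13).
  S_0 = Σ v_i r_i = 3·1 + 10·0 + 6·4 + 6·6 + 1·12 = 75 ≡ 10.
  S_1 = Σ v_i α_i r_i = 3·1·1 + 10·12·0 + 6·3·4 + 6·5·6 + 1·11·12 = 387 ≡ 10.
  α_i^2 mod 13 = [1, 1, 9, 12, 4].
  S_2 = Σ v_i α_i^2 r_i = 3·1·1 + 10·1·0 + 6·9·4 + 6·12·6 + 1·4·12 = 699 ≡ 10.
  S = (10, 10, 10) ≠ 0, so r is not a codeword (an error is present).
Step 3: locate the error. For a single error e at position i, S_ℓ = v_i·e·α_i^ℓ, so α_err = S_1/S_0.
  S_0^{−1} = 10^{−1} = 4 (mod 13), so α_err = 10·4 = 40 ≡ 1 = α_1. Error position i = 1.
  Consistency check: S_2/S_1 = 10·4 = 40 ≡ 1 = α_err ✓ (single-error assumption holds).
Step 4: error magnitude e = S_0/v_1 = S_0·∏_{j≠1}(α_1 − α_j) = 10·9 = 90 ≡ 12 (mod 13).
Step 5: correct position 1: c_1 = r_1 − e = 1 − 12 ≡ 2 (mod 13). Hence c = [2, 0, 4, 6, 12].
  Check: interpolating c through the α_i gives m(x) = 1 + 1·x (degree < 2) with m(α_i) = c_i for every i, so c is indeed a codeword.


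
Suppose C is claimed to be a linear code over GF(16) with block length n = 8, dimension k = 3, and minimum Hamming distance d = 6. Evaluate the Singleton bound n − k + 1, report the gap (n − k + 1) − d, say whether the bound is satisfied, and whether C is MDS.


Singleton RHS = n − k + 1 = 6, slack = 0, bound satisfied, MDS.

Singleton bound: d ≤ n − k + 1.
Here n = 8, k = 3, so n − k + 1 = 6.
Given d = 6, check d ≤ 6: YES.
Slack = (n − k + 1) − d = 0.
The code is MDS (slack = 0).
Description: the claimed parameters are [8, 3, 6]_16; such a code would be MDS (meets Singleton bound).


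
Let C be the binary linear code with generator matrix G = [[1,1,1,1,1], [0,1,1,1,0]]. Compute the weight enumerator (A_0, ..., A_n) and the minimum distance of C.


Weight distribution: A_0 = 1, A_2 = 1, A_3 = 1, A_5 = 1. Minimum distance d = 2.

Enumerate all 2^2 = 4 messages m ∈ F_2^2.
For each, compute codeword c = mG in F_2^5, then tally its weight.
  m = 00 → c = 00000, weight = 0.
  m = 10 → c = 11111, weight = 5.
  m = 01 → c = 01110, weight = 3.
  m = 11 → c = 10001, weight = 2.
Tally weights:
  weight 0: 1 codewords.
  weight 2: 1 codewords.
  weight 3: 1 codewords.
  weight 5: 1 codewords.
Minimum distance d = smallest w > 0 with A_w > 0 = 2.
Sanity: Σ A_w = 4 = 2^2 = 4 ✓.


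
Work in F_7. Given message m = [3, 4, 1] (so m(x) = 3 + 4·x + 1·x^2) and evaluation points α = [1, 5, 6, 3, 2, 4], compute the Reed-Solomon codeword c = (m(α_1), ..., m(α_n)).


c = [1, 6, 0, 3, 1, 0]

Message polynomial: m(x) = 3 + 4·x + 1·x^2 (mod 7).
For each evaluation point α_i, compute m(α_i) mod 7:
  α_1 = 1: Horner steps 1 → 5 → 1, so m(1) = 1.
  α_2 = 5: Horner steps 1 → 2 → 6, so m(5) = 6.
  α_3 = 6: Horner steps 1 → 3 → 0, so m(6) = 0.
  α_4 = 3: Horner steps 1 → 0 → 3, so m(3) = 3.
  α_5 = 2: Horner steps 1 → 6 → 1, so m(2) = 1.
  α_6 = 4: Horner steps 1 → 1 → 0, so m(4) = 0.
Codeword c = [1, 6, 0, 3, 1, 0] ∈ F_7^6.


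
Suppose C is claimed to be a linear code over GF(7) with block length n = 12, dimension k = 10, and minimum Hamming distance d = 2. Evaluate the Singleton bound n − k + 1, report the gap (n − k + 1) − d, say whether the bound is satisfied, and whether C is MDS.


Singleton RHS = n − k + 1 = 3, slack = 1, bound satisfied, not MDS.

Singleton bound: d ≤ n − k + 1.
Here n = 12, k = 10, so n − k + 1 = 3.
Given d = 2, check d ≤ 3: YES.
Slack = (n − k + 1) − d = 1.
The code is NOT MDS (slack = 1 > 0).
Description: the claimed parameters are [12, 10, 2]_7; such a code would be non-MDS.


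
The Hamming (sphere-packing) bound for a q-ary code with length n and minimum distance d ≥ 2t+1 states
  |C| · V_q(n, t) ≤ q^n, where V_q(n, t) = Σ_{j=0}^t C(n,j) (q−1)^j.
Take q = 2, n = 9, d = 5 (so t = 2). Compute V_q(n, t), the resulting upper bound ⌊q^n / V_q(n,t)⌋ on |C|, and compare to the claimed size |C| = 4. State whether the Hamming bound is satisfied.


V_q(n, t) = 46, q^n = 512, Hamming bound = 11, |C| = 4 ≤ bound (satisfied).

Step 1: Compute V_q(n, t) = Σ_{j=0}^2 C(n, j) (q−1)^j.
  j = 0: C(9,0)·(1)^0 = 1·1 = 1.
  j = 1: C(9,1)·(1)^1 = 9·1 = 9.
  j = 2: C(9,2)·(1)^2 = 36·1 = 36.
  V_q(n, t) = 1 + 9 + 36 = 46.
Step 2: q^n = 2^9 = 512.
Step 3: Hamming bound ⌊q^n / V_q(n,t)⌋ = ⌊512/46⌋ = 11.
Step 4: Compare |C| = 4 to 11: satisfied.
The claimed |C| lies below the Hamming bound.


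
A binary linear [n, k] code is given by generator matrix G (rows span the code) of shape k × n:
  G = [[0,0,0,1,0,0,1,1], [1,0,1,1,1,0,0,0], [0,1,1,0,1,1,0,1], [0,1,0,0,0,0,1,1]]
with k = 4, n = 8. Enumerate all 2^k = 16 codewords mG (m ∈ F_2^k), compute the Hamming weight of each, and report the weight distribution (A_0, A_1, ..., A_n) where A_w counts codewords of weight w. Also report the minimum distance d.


Weight distribution: A_0 = 1, A_2 = 1, A_3 = 3, A_4 = 5, A_5 = 4, A_6 = 1, A_7 = 1. Minimum distance d = 2.

Enumerate all 2^4 = 16 messages m ∈ F_2^4.
For each, compute codeword c = mG in F_2^8, then tally its weight.
  m = 0000 → c = 00000000, weight = 0.
  m = 1000 → c = 00010011, weight = 3.
  m = 0100 → c = 10111000, weight = 4.
  m = 1100 → c = 10101011, weight = 5.
  m = 0010 → c = 01101101, weight = 5.
  m = 1010 → c = 01111110, weight = 6.
  m = 0110 → c = 11010101, weight = 5.
  m = 1110 → c = 11000110, weight = 4.
  m = 0001 → c = 01000011, weight = 3.
  m = 1001 → c = 01010000, weight = 2.
  m = 0101 → c = 11111011, weight = 7.
  m = 1101 → c = 11101000, weight = 4.
  m = 0011 → c = 00101110, weight = 4.
  m = 1011 → c = 00111101, weight = 5.
  m = 0111 → c = 10010110, weight = 4.
  m = 1111 → c = 10000101, weight = 3.
Tally weights:
  weight 0: 1 codewords.
  weight 2: 1 codewords.
  weight 3: 3 codewords.
  weight 4: 5 codewords.
  weight 5: 4 codewords.
  weight 6: 1 codewords.
  weight 7: 1 codewords.
Minimum distance d = smallest w > 0 with A_w > 0 = 2.
Sanity: Σ A_w = 16 = 2^4 = 16 ✓.


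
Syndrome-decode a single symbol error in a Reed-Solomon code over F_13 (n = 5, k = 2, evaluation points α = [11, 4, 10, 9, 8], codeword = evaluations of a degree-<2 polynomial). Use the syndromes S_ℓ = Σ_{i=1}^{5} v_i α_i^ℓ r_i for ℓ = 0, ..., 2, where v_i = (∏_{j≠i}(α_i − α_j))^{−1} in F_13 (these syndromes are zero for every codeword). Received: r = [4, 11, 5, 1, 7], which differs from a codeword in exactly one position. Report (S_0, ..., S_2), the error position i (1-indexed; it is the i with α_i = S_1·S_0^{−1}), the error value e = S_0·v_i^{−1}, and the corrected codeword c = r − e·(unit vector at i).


S = (6, 2, 5), error at position 4, error magnitude e = 8, c = [4, 11, 5, 6, 7].

Step 1: column multipliers v_i = (∏_{j≠i}(α_i − α_j))^{−1} mod 13.
  i = 1 (α = 11): (11−4)(11−10)(11−9)(11−8) = 7·1·2·3 = 42 ≡ 3, so v_1 = 3^{−1} = 9 (mod 13).
  i = 2 (α = 4): (4−11)(4−10)(4−9)(4−8) = (−7)·(−6)·(−5)·(−4) = 840 ≡ 8, so v_2 = 8^{−1} = 5 (mod 13).
  i = 3 (α = 10): (10−11)(10−4)(10−9)(10−8) = (−1)·6·1·2 = −12 ≡ 1, so v_3 = 1^{−1} = 1 (mod 13).
  i = 4 (α = 9): (9−11)(9−4)(9−10)(9−8) = (−2)·5·(−1)·1 = 10 ≡ 10, so v_4 = 10^{−1} = 4 (mod 13).
  i = 5 (α = 8): (8−11)(8−4)(8−10)(8−9) = (−3)·4·(−2)·(−1) = −24 ≡ 2, so v_5 = 2^{−1} = 7 (mod 13).
  v = [9, 5, 1, 4, 7].
Step 2: syndromes of r = [4, 11, 5, 1, 7] (all sums mod 13).
  S_0 = Σ v_i r_i = 9·4 + 5·11 + 1·5 + 4·1 + 7·7 = 149 ≡ 6.
  S_1 = Σ v_i α_i r_i = 9·11·4 + 5·4·11 + 1·10·5 + 4·9·1 + 7·8·7 = 1094 ≡ 2.
  α_i^2 mod 13 = [4, 3, 9, 3, 12].
  S_2 = Σ v_i α_i^2 r_i = 9·4·4 + 5·3·11 + 1·9·5 + 4·3·1 + 7·12·7 = 954 ≡ 5.
  S = (6, 2, 5) ≠ 0, so r is not a codeword (an error is present).
Step 3: locate the error. For a single error e at position i, S_ℓ = v_i·e·α_i^ℓ, so α_err = S_1/S_0.
  S_0^{−1} = 6^{−1} = 11 (mod 13), so α_err = 2·11 = 22 ≡ 9 = α_4. Error position i = 4.
  Consistency check: S_2/S_1 = 5·7 = 35 ≡ 9 = α_err ✓ (single-error assumption holds).
Step 4: error magnitude e = S_0/v_4 = S_0·∏_{j≠4}(α_4 − α_j) = 6·10 = 60 ≡ 8 (mod 13).
Step 5: correct position 4: c_4 = r_4 − e = 1 − 8 ≡ 6 (mod 13). Hence c = [4, 11, 5, 6, 7].
  Check: interpolating c through the α_i gives m(x) = 2 + 12·x (degree < 2) with m(α_i) = c_i for every i, so c is indeed a codeword.


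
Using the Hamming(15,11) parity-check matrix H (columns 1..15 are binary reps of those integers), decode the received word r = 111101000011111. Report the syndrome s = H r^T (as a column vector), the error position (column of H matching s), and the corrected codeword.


s = (1, 0, 0, 1)^T, error position = 9, corrected codeword c = 111101001011111

Compute s = H r^T mod 2 one row at a time:
  s_1 = 0 + 0 + 0 + 1 + 1 + 1 + 1 + 1 = 5 ≡ 1 (mod 2).
  s_2 = 1 + 0 + 1 + 0 + 1 + 1 + 1 + 1 = 6 ≡ 0 (mod 2).
  s_3 = 1 + 1 + 1 + 0 + 0 + 1 + 1 + 1 = 6 ≡ 0 (mod 2).
  s_4 = 1 + 1 + 0 + 0 + 0 + 1 + 1 + 1 = 5 ≡ 1 (mod 2).
s = (1, 0, 0, 1)^T — this equals column 9 of H (binary 1001), so error is at position 9.
Correct: flip bit 9 of r = 111101000011111 to get c = 111101001011111.


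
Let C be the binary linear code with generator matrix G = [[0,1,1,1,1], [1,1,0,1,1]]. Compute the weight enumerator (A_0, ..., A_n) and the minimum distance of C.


Weight distribution: A_0 = 1, A_2 = 1, A_4 = 2. Minimum distance d = 2.

Enumerate all 2^2 = 4 messages m ∈ F_2^2.
For each, compute codeword c = mG in F_2^5, then tally its weight.
  m = 00 → c = 00000, weight = 0.
  m = 10 → c = 01111, weight = 4.
  m = 01 → c = 11011, weight = 4.
  m = 11 → c = 10100, weight = 2.
Tally weights:
  weight 0: 1 codewords.
  weight 2: 1 codewords.
  weight 4: 2 codewords.
Minimum distance d = smallest w > 0 with A_w > 0 = 2.
Sanity: Σ A_w = 4 = 2^2 = 4 ✓.


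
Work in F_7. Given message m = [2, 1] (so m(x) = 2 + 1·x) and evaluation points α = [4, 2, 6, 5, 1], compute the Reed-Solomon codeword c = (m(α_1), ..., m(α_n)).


c = [6, 4, 1, 0, 3]

Message polynomial: m(x) = 2 + 1·x (mod 7).
For each evaluation point α_i, compute m(α_i) mod 7:
  α_1 = 4: Horner steps 1 → 6, so m(4) = 6.
  α_2 = 2: Horner steps 1 → 4, so m(2) = 4.
  α_3 = 6: Horner steps 1 → 1, so m(6) = 1.
  α_4 = 5: Horner steps 1 → 0, so m(5) = 0.
  α_5 = 1: Horner steps 1 → 3, so m(1) = 3.
Codeword c = [6, 4, 1, 0, 3] ∈ F_7^5.


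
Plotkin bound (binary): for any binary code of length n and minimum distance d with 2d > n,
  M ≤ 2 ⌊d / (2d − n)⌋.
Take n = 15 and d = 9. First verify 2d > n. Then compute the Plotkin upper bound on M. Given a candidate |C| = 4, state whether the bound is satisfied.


Plotkin bound M ≤ 6; given |C| = 4 ≤ bound (satisfied).

Check applicability: 2d = 18, n = 15.
2d − n = 3 > 0, so Plotkin applies.
Compute d/(2d−n) = 9/3 ≈ 3.0000.
⌊d/(2d−n)⌋ = 3.
Plotkin bound: M ≤ 2·3 = 6.
Given |C| = 4, check: satisfied.
This |C| is below the Plotkin bound.


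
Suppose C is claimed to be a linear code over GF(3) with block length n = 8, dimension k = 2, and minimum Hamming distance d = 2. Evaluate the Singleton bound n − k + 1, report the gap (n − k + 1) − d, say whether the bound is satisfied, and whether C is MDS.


Singleton RHS = n − k + 1 = 7, slack = 5, bound satisfied, not MDS.

Singleton bound: d ≤ n − k + 1.
Here n = 8, k = 2, so n − k + 1 = 7.
Given d = 2, check d ≤ 7: YES.
Slack = (n − k + 1) − d = 5.
The code is NOT MDS (slack = 5 > 0).
Description: the claimed parameters are [8, 2, 2]_3; such a code would be non-MDS.


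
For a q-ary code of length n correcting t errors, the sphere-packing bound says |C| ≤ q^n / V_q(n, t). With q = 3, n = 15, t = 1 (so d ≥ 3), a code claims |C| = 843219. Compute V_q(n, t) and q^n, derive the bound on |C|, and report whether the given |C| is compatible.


V_q(n, t) = 31, q^n = 14348907, Hamming bound = 462867, |C| = 843219 > bound (violated).

Step 1: Compute V_q(n, t) = Σ_{j=0}^1 C(n, j) (q−1)^j.
  j = 0: C(15,0)·(2)^0 = 1·1 = 1.
  j = 1: C(15,1)·(2)^1 = 15·2 = 30.
  V_q(n, t) = 1 + 30 = 31.
Step 2: q^n = 3^15 = 14348907.
Step 3: Hamming bound ⌊q^n / V_q(n,t)⌋ = ⌊14348907/31⌋ = 462867.
Step 4: Compare |C| = 843219 to 462867: violated.
The claimed |C| lies above the Hamming bound, so no 3-ary code of length 15 with d ≥ 3 can have 843219 codewords.


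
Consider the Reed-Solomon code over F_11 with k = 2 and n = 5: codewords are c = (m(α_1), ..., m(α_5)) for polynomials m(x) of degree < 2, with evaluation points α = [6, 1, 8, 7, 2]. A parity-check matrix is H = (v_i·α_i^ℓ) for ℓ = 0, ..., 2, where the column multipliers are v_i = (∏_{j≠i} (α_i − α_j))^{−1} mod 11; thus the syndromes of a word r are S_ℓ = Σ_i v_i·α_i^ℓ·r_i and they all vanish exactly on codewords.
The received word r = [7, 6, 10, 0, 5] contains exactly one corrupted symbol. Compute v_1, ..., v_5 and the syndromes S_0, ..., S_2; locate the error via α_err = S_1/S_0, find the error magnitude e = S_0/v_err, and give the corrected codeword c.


S = (4, 2, 1), error at position 1, error magnitude e = 6, c = [1, 6, 10, 0, 5].

Step 1: column multipliers v_i = (∏_{j≠i}(α_i − α_j))^{−1} mod 11.
  i = 1 (α = 6): (6−1)(6−8)(6−7)(6−2) = 5·(−2)·(−1)·4 = 40 ≡ 7, so v_1 = 7^{−1} = 8 (mod 11).
  i = 2 (α = 1): (1−6)(1−8)(1−7)(1−2) = (−5)·(−7)·(−6)·(−1) = 210 ≡ 1, so v_2 = 1^{−1} = 1 (mod 11).
  i = 3 (α = 8): (8−6)(8−1)(8−7)(8−2) = 2·7·1·6 = 84 ≡ 7, so v_3 = 7^{−1} = 8 (mod 11).
  i = 4 (α = 7): (7−6)(7−1)(7−8)(7−2) = 1·6·(−1)·5 = −30 ≡ 3, so v_4 = 3^{−1} = 4 (mod 11).
  i = 5 (α = 2): (2−6)(2−1)(2−8)(2−7) = (−4)·1·(−6)·(−5) = −120 ≡ 1, so v_5 = 1^{−1} = 1 (mod 11).
  v = [8, 1, 8, 4, 1].
Step 2: syndromes of r = [7, 6, 10, 0, 5] (all sums mod 11).
  S_0 = Σ v_i r_i = 8·7 + 1·6 + 8·10 + 4·0 + 1·5 = 147 ≡ 4.
  S_1 = Σ v_i α_i r_i = 8·6·7 + 1·1·6 + 8·8·10 + 4·7·0 + 1·2·5 = 992 ≡ 2.
  α_i^2 mod 11 = [3, 1, 9, 5, 4].
  S_2 = Σ v_i α_i^2 r_i = 8·3·7 + 1·1·6 + 8·9·10 + 4·5·0 + 1·4·5 = 914 ≡ 1.
  S = (4, 2, 1) ≠ 0, so r is not a codeword (an error is present).
Step 3: locate the error. For a single error e at position i, S_ℓ = v_i·e·α_i^ℓ, so α_err = S_1/S_0.
  S_0^{−1} = 4^{−1} = 3 (mod 11), so α_err = 2·3 = 6 ≡ 6 = α_1. Error position i = 1.
  Consistency check: S_2/S_1 = 1·6 = 6 ≡ 6 = α_err ✓ (single-error assumption holds).
Step 4: error magnitude e = S_0/v_1 = S_0·∏_{j≠1}(α_1 − α_j) = 4·7 = 28 ≡ 6 (mod 11).
Step 5: correct position 1: c_1 = r_1 − e = 7 − 6 ≡ 1 (mod 11). Hence c = [1, 6, 10, 0, 5].
  Check: interpolating c through the α_i gives m(x) = 7 + 10·x (degree < 2) with m(α_i) = c_i for every i, so c is indeed a codeword.


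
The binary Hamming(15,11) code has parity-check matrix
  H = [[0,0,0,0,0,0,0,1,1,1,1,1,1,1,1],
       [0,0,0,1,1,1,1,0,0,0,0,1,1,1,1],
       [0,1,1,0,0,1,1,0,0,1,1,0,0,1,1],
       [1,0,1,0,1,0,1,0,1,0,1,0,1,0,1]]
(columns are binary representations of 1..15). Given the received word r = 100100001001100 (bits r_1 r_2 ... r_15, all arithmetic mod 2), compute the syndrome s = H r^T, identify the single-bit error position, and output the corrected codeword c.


s = (1, 1, 0, 1)^T, error position = 13, corrected codeword c = 100100001001000

Compute s = H r^T mod 2 one row at a time:
  s_1 = 0 + 1 + 0 + 0 + 1 + 1 + 0 + 0 = 3 ≡ 1 (mod 2).
  s_2 = 1 + 0 + 0 + 0 + 1 + 1 + 0 + 0 = 3 ≡ 1 (mod 2).
  s_3 = 0 + 0 + 0 + 0 + 0 + 0 + 0 + 0 = 0 ≡ 0 (mod 2).
  s_4 = 1 + 0 + 0 + 0 + 1 + 0 + 1 + 0 = 3 ≡ 1 (mod 2).
s = (1, 1, 0, 1)^T — this equals column 13 of H (binary 1101), so error is at position 13.
Correct: flip bit 13 of r = 100100001001100 to get c = 100100001001000.


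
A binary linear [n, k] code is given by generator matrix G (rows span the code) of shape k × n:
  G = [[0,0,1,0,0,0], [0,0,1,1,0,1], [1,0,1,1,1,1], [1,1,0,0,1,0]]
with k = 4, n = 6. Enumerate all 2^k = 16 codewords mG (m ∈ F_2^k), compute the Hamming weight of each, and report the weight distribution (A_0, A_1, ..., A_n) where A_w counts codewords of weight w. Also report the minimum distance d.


Weight distribution: A_0 = 1, A_1 = 2, A_2 = 3, A_3 = 4, A_4 = 3, A_5 = 2, A_6 = 1. Minimum distance d = 1.

Enumerate all 2^4 = 16 messages m ∈ F_2^4.
For each, compute codeword c = mG in F_2^6, then tally its weight.
  m = 0000 → c = 000000, weight = 0.
  m = 1000 → c = 001000, weight = 1.
  m = 0100 → c = 001101, weight = 3.
  m = 1100 → c = 000101, weight = 2.
  m = 0010 → c = 101111, weight = 5.
  m = 1010 → c = 100111, weight = 4.
  m = 0110 → c = 100010, weight = 2.
  m = 1110 → c = 101010, weight = 3.
  m = 0001 → c = 110010, weight = 3.
  m = 1001 → c = 111010, weight = 4.
  m = 0101 → c = 111111, weight = 6.
  m = 1101 → c = 110111, weight = 5.
  m = 0011 → c = 011101, weight = 4.
  m = 1011 → c = 010101, weight = 3.
  m = 0111 → c = 010000, weight = 1.
  m = 1111 → c = 011000, weight = 2.
Tally weights:
  weight 0: 1 codewords.
  weight 1: 2 codewords.
  weight 2: 3 codewords.
  weight 3: 4 codewords.
  weight 4: 3 codewords.
  weight 5: 2 codewords.
  weight 6: 1 codewords.
Minimum distance d = smallest w > 0 with A_w > 0 = 1.
Sanity: Σ A_w = 16 = 2^4 = 16 ✓.


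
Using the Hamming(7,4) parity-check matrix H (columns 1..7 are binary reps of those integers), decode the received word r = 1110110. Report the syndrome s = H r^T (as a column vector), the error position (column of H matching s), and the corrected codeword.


s = (0, 1, 1)^T, error position = 3, corrected codeword c = 1100110

Compute s = H r^T mod 2 one row at a time:
  s_1 = 0 + 1 + 1 + 0 = 2 ≡ 0 (mod 2).
  s_2 = 1 + 1 + 1 + 0 = 3 ≡ 1 (mod 2).
  s_3 = 1 + 1 + 1 + 0 = 3 ≡ 1 (mod 2).
s = (0, 1, 1)^T — this equals column 3 of H (binary 011), so error is at position 3.
Correct: flip bit 3 of r = 1110110 to get c = 1100110.
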